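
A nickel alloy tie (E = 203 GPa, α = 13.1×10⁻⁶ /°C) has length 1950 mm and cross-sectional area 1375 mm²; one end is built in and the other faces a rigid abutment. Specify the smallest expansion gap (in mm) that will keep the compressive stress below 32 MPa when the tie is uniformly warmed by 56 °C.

Free expansion if unrestrained: δ_free = αΔT L = 13.1×10⁻⁶ × 56 × 1950 = 1.431 mm.
At the allowable stress the elastic shortening the wall may impose is σL/E = 32 × 1950 / (203×10³) = 0.3074 mm.
So the gap has to take up the difference, g_min = δ_free − σL/E = 1.431 − 0.3074 = 1.123 mm.

g ≈ 1.12 mm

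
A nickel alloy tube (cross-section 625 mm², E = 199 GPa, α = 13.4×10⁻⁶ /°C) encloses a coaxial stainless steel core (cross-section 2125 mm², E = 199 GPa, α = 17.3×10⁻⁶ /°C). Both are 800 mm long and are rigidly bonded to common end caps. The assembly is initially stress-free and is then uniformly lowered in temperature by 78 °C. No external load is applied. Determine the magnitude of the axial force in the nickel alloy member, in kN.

Equilibrium of a rigid end plate with no external load gives equal and opposite internal forces ±P in the two members. Since α_{stainless steel} > α_{nickel alloy}, cooling drives the stainless steel into tension and the nickel alloy into compression.
Equating the net (thermal + elastic) strains gives |α₁ − α₂|·ΔT = P·[1/(A₁E₁) + 1/(A₂E₂)].
|α₁ − α₂|·ΔT = 3.9×10⁻⁶ × 78 = 0.0003042.
1/(A₁E₁) + 1/(A₂E₂) = 1/(625×199×10³) + 1/(2125×199×10³) = 1.04×10⁻⁸ N⁻¹.
P = 0.0003042 / 1.04×10⁻⁸ = 29240 N = 29.24 kN.

P ≈ 29.2 kN (compressive in the nickel alloy)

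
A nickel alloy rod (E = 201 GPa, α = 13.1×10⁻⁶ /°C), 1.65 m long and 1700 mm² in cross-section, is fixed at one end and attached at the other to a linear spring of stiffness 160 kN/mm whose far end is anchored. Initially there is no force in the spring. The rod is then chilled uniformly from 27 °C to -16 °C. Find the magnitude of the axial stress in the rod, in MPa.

If the spring were absent the rod would shorten by αΔT L = 13.1×10⁻⁶ × 43 × 1650 = 0.9294 mm.
With a force P in the spring, the elastic change of the rod is PL/(AE) and that of the spring is P/k; compatibility requires their sum to equal δ_free.
P [ L/(AE) + 1/k ] = δ_free → P [ 1650/(1700×201×10³) + 1/(160×10³) ] = 0.9294.
P = 0.9294 / 1.108×10⁻⁵ = 83890 N.
σ = P/A = 83890/1700 = 49.35 MPa.

σ ≈ 49.3 MPa (tensile)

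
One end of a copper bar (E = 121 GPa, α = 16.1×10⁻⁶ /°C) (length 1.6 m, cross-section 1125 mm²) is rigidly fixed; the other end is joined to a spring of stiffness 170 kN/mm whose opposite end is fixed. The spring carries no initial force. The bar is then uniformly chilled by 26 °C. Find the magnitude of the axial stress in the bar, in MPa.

The unrestrained thermal change is αΔT L = 16.1×10⁻⁶ × 26 × 1600 = 0.6698 mm.
With a force P in the spring, the elastic change of the bar is PL/(AE) and that of the spring is P/k; compatibility requires their sum to equal δ_free.
P [ L/(AE) + 1/k ] = δ_free → P [ 1600/(1125×121×10³) + 1/(170×10³) ] = 0.6698.
P = 0.6698 / 1.764×10⁻⁵ = 37980 N.
σ = P/A = 37980/1125 = 33.76 MPa.

σ ≈ 33.8 MPa (tensile)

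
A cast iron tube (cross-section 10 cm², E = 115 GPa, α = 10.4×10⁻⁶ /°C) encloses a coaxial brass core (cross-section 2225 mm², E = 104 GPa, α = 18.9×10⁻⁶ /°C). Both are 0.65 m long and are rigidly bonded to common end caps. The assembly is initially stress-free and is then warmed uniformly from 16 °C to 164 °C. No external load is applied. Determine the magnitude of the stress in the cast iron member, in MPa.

Equilibrium of a rigid end plate with no external load gives equal and opposite internal forces ±P in the two members. Since α_{brass} > α_{cast iron}, heating drives the brass into compression and the cast iron into tension.
Compatibility of the two members (thermal + elastic change equal): (α₁ − α₂)ΔT = P·[1/(A₁E₁) + 1/(A₂E₂)].
|α₁ − α₂|·ΔT = 8.5×10⁻⁶ × 148 = 0.001258.
1/(A₁E₁) + 1/(A₂E₂) = 1/(1000×115×10³) + 1/(2225×104×10³) = 1.302×10⁻⁸ N⁻¹.
P = 0.001258 / 1.302×10⁻⁸ = 96640 N = 96.64 kN.
σ_{cast iron} = P/A₁ = 96640/1000 = 96.64 MPa, tensile.

σ ≈ 96.6 MPa (tensile)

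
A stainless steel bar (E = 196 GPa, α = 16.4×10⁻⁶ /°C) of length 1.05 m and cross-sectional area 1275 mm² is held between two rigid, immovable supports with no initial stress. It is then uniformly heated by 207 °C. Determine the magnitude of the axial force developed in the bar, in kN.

The ends cannot move, so σ = EαΔT = 196×10³ × 16.4×10⁻⁶ × 207 = 665.4 MPa.
P = AEαΔT = 1275 × 196×10³ × 16.4×10⁻⁶ × 207 = 848.4 kN (compressive).

P ≈ 848 kN (compressive)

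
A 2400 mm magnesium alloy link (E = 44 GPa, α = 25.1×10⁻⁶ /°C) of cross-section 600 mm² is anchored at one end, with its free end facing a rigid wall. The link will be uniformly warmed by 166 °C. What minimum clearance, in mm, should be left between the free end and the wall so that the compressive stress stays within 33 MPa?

With no wall the link would lengthen by αΔT L = 25.1×10⁻⁶ × 166 × 2400 = 10 mm.
A stress of 33 MPa corresponds to the wall pushing the link back by σL/E = 33×2400/(44×10³) = 1.8 mm.
The gap must absorb the remainder: g_min = 10 − 1.8 = 8.2 mm.

g ≈ 8.2 mm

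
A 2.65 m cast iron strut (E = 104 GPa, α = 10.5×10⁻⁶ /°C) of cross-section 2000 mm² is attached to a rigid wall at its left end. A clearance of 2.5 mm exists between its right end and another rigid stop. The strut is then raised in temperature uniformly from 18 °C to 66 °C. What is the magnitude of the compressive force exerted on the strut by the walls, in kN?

If the wall were absent the strut would grow by αΔT L = 10.5×10⁻⁶ × 48 × 2650 = 1.336 mm.
Since δ_free = 1.34 mm is less than the 2.5 mm gap, the strut never touches the wall. No axial force develops.

P ≈ 0 kN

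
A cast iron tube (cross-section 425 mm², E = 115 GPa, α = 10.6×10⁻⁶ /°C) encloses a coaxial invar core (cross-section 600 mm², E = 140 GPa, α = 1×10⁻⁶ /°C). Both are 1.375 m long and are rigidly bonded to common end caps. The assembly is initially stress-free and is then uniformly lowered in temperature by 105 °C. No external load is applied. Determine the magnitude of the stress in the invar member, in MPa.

Both members must finish at the same length. With the larger α, the cast iron tends to over-contract; the plates restrain it, putting the cast iron in tension and the invar in compression. With no external load the two internal forces are equal and opposite, magnitude P.
Compatibility of the two members (thermal + elastic change equal): (α₁ − α₂)ΔT = P·[1/(A₁E₁) + 1/(A₂E₂)].
|α₁ − α₂|·ΔT = 9.6×10⁻⁶ × 105 = 0.001008.
1/(A₁E₁) + 1/(A₂E₂) = 1/(425×115×10³) + 1/(600×140×10³) = 3.237×10⁻⁸ N⁻¹.
So P = 0.001008 / 3.237×10⁻⁸ = 31.14 kN.
σ_{invar} = P/A₂ = 31140/600 = 51.91 MPa, compressive.

σ ≈ 51.9 MPa (compressive)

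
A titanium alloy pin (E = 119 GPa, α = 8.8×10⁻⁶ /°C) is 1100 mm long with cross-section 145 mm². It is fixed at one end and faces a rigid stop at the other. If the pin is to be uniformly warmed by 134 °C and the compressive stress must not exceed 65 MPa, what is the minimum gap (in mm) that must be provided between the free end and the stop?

Free expansion if unrestrained: δ_free = αΔT L = 8.8×10⁻⁶ × 134 × 1100 = 1.297 mm.
A stress of 65 MPa corresponds to the wall pushing the pin back by σL/E = 65×1100/(119×10³) = 0.6008 mm.
So the gap has to take up the difference, g_min = δ_free − σL/E = 1.297 − 0.6008 = 0.6963 mm.

g ≈ 0.696 mm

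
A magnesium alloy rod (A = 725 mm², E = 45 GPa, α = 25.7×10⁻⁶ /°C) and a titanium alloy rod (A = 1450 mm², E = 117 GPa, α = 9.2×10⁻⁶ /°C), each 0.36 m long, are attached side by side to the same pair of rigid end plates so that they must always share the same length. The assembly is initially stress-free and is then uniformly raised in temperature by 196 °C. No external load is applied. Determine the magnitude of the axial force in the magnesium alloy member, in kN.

P ≈ 88.5 kN (compressive in the magnesium alloy)

Equilibrium of a rigid end plate with no external load gives equal and opposite internal forces ±P in the two members. Since α_{magnesium alloy} > α_{titanium alloy}, heating drives the magnesium alloy into compression and the titanium alloy into tension.
Equating the net (thermal + elastic) strains gives |α₁ − α₂|·ΔT = P·[1/(A₁E₁) + 1/(A₂E₂)].
|α₁ − α₂|·ΔT = 16.5×10⁻⁶ × 196 = 0.003234.
1/(A₁E₁) + 1/(A₂E₂) = 1/(725×45×10³) + 1/(1450×117×10³) = 3.655×10⁻⁸ N⁻¹.
So P = 0.003234 / 3.655×10⁻⁸ = 88.49 kN.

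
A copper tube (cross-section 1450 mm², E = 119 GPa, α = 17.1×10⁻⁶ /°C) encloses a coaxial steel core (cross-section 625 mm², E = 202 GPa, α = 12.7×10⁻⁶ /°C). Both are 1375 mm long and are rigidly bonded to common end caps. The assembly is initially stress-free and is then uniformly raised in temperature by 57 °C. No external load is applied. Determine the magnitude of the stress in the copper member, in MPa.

The copper has the larger α, so on heating it would change length more than the steel if both were free. The rigid plates force a common final length, so the copper is put into compression and the steel into tension, with equal and opposite forces P (no external load).
Equating the net (thermal + elastic) strains gives |α₁ − α₂|·ΔT = P·[1/(A₁E₁) + 1/(A₂E₂)].
|α₁ − α₂|·ΔT = 4.4×10⁻⁶ × 57 = 0.0002508.
1/(A₁E₁) + 1/(A₂E₂) = 1/(1450×119×10³) + 1/(625×202×10³) = 1.372×10⁻⁸ N⁻¹.
So P = 0.0002508 / 1.372×10⁻⁸ = 18.28 kN.
σ_{copper} = P/A₁ = 18280/1450 = 12.61 MPa, compressive.

σ ≈ 12.6 MPa (compressive)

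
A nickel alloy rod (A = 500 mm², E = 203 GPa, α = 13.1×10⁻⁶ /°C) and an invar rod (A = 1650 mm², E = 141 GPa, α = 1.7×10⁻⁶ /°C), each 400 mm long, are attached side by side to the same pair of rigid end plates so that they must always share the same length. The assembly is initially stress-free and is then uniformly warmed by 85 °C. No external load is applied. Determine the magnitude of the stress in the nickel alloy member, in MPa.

Equilibrium of a rigid end plate with no external load gives equal and opposite internal forces ±P in the two members. Since α_{nickel alloy} > α_{invar}, heating drives the nickel alloy into compression and the invar into tension.
Compatibility of the two members (thermal + elastic change equal): (α₁ − α₂)ΔT = P·[1/(A₁E₁) + 1/(A₂E₂)].
|α₁ − α₂|·ΔT = 11.4×10⁻⁶ × 85 = 0.000969.
1/(A₁E₁) + 1/(A₂E₂) = 1/(500×203×10³) + 1/(1650×141×10³) = 1.415×10⁻⁸ N⁻¹.
So P = 0.000969 / 1.415×10⁻⁸ = 68.48 kN.
σ_{nickel alloy} = P/A₁ = 68480/500 = 137 MPa, compressive.

σ ≈ 137 MPa (compressive)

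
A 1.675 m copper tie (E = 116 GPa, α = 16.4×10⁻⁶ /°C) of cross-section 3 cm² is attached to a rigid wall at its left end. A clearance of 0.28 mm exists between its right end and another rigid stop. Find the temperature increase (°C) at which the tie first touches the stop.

ΔT ≈ 10.2 °C

Contact occurs when the free expansion equals the gap: αΔT L = 0.28 mm.
So ΔT = g/(αL) = 0.28/(16.4×10⁻⁶ × 1675) = 10.19 °C.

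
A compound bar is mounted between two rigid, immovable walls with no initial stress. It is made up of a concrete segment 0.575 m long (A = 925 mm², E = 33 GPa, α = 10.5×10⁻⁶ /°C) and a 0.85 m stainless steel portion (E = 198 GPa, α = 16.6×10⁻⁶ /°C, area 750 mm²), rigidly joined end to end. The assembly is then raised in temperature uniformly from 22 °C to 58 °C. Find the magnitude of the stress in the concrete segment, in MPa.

σ ≈ 31.9 MPa (compressive)

With the walls removed the bar would change length by δ_free = Σ αᵢΔT Lᵢ = 10.5×10⁻⁶×36×575 + 16.6×10⁻⁶×36×850 = 0.7253 mm.
The rigid supports impose zero overall length change; the single axial force P common to all segments must satisfy P Σ Lᵢ/(AᵢEᵢ) = δ_free.
The series flexibility is Σ Lᵢ/(AᵢEᵢ) = 575/(925×33×10³) + 850/(750×198×10³) = 2.456×10⁻⁵ mm/N.
P = 0.7253 / 2.456×10⁻⁵ = 29530 N = 29.53 kN, compressive.
σ_{concrete} = P / A = 29530 / 925 = 31.93 MPa.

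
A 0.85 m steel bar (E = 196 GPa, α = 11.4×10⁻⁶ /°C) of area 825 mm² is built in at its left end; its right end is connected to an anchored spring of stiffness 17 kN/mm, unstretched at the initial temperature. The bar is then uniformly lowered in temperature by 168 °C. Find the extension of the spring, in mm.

The unrestrained thermal change is αΔT L = 11.4×10⁻⁶ × 168 × 850 = 1.628 mm.
Let P be the tensile force in the spring. The bar extends elastically by PL/(AE) and the spring stretches by P/k; together these equal δ_free.
P [ L/(AE) + 1/k ] = δ_free → P [ 850/(825×196×10³) + 1/(17×10³) ] = 1.628.
P = 1.628 / 6.408×10⁻⁵ = 25400 N.
Spring extension = P/k = 25400/(17×10³) = 1.494 mm.

δ ≈ 1.49 mm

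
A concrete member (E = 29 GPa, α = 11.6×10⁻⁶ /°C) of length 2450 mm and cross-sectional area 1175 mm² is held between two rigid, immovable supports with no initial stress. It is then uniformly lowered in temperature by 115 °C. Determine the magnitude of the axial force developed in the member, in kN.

With zero net strain, σ = E·αΔT = 29 GPa × 11.6×10⁻⁶ × 115 = 38.69 MPa.
Then P = σA = 38.69 × 1175 mm² = 45.46 kN, tensile.

P ≈ 45.5 kN (tensile)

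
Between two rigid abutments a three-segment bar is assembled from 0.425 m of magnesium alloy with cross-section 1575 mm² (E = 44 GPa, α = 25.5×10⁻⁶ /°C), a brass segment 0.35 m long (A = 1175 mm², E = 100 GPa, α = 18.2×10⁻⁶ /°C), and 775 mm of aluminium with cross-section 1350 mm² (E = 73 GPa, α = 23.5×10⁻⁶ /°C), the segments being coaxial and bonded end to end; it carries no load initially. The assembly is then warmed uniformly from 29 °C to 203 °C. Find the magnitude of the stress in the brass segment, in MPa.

σ ≈ 309 MPa (compressive)

If the supports were absent, the total length change would be Σ αᵢΔT Lᵢ = 25.5×10⁻⁶×174×425 + 18.2×10⁻⁶×174×350 + 23.5×10⁻⁶×174×775 = 6.163 mm.
The rigid supports impose zero overall length change; the single axial force P common to all segments must satisfy P Σ Lᵢ/(AᵢEᵢ) = δ_free.
Σ Lᵢ/(AᵢEᵢ) = 425/(1575×44×10³) + 350/(1175×100×10³) + 775/(1350×73×10³) = 1.698×10⁻⁵ mm/N.
Hence P = δ_free / Σ(L/AE) = 6.163/1.698×10⁻⁵ = 363.1 kN (compressive).
σ_{brass} = P / A = 363100 / 1175 = 309 MPa.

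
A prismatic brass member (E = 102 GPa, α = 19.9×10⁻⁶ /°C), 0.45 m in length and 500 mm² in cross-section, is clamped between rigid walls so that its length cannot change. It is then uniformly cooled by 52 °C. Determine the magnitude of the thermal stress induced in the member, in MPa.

σ ≈ 106 MPa (tensile)

Because both ends are immovable the net strain is zero, and the suppressed thermal strain is αΔT = 19.9×10⁻⁶ × 52 = 1034.8×10⁻⁶.
The stress required to suppress this strain is σ = Eε = 102×10³ × 1034.8×10⁻⁶ = 105.5 MPa, tensile since the member is trying to contract.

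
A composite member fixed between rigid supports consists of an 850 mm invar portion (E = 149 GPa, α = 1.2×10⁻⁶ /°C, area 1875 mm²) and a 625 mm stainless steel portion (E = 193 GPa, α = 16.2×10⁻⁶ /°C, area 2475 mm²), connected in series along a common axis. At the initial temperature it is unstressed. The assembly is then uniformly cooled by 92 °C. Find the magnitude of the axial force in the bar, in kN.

If the supports were absent, the total length change would be Σ αᵢΔT Lᵢ = 1.2×10⁻⁶×92×850 + 16.2×10⁻⁶×92×625 = 1.025 mm.
Since the ends are fixed, an axial force P builds up, equal in every segment, with P · Σ Lᵢ/(AᵢEᵢ) = δ_free.
Σ Lᵢ/(AᵢEᵢ) = 850/(1875×149×10³) + 625/(2475×193×10³) = 4.351×10⁻⁶ mm/N.
So P = 1.025 / 4.351×10⁻⁶ = 235.7 kN, tensile.

P ≈ 236 kN (tensile)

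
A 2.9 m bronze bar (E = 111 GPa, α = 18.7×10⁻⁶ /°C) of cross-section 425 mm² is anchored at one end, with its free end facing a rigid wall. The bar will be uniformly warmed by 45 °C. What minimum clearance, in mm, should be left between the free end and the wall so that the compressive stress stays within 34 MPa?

Free expansion if unrestrained: δ_free = αΔT L = 18.7×10⁻⁶ × 45 × 2900 = 2.44 mm.
At the allowable stress the elastic shortening the wall may impose is σL/E = 34 × 2900 / (111×10³) = 0.8883 mm.
So the gap has to take up the difference, g_min = δ_free − σL/E = 2.44 − 0.8883 = 1.552 mm.

g ≈ 1.55 mm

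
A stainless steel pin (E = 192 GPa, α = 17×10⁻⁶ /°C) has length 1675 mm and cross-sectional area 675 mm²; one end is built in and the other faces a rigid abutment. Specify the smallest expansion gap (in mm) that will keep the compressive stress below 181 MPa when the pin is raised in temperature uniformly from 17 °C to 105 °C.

g ≈ 0.927 mm

With no wall the pin would lengthen by αΔT L = 17×10⁻⁶ × 88 × 1675 = 2.506 mm.
At the allowable stress the elastic shortening the wall may impose is σL/E = 181 × 1675 / (192×10³) = 1.579 mm.
So the gap has to take up the difference, g_min = δ_free − σL/E = 2.506 − 1.579 = 0.9268 mm.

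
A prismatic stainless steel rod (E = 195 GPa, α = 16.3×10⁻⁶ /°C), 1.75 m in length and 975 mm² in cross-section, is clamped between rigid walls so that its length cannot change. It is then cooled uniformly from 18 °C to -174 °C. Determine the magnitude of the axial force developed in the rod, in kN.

The ends cannot move, so σ = EαΔT = 195×10³ × 16.3×10⁻⁶ × 192 = 610.3 MPa.
Axial force P = σA = 610.3 × 975 = 595000 N = 595 kN, tensile.

P ≈ 595 kN (tensile)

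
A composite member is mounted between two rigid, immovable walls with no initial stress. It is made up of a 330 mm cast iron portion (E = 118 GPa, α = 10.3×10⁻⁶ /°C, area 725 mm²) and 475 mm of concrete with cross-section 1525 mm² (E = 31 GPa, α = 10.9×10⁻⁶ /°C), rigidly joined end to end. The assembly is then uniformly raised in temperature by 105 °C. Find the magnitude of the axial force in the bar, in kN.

P ≈ 64.8 kN (compressive)

Free thermal expansion of the whole bar: Σ αᵢΔT Lᵢ = 10.3×10⁻⁶×105×330 + 10.9×10⁻⁶×105×475 = 0.9005 mm.
The rigid supports impose zero overall length change; the single axial force P common to all segments must satisfy P Σ Lᵢ/(AᵢEᵢ) = δ_free.
Σ Lᵢ/(AᵢEᵢ) = 330/(725×118×10³) + 475/(1525×31×10³) = 1.39×10⁻⁵ mm/N.
Hence P = δ_free / Σ(L/AE) = 0.9005/1.39×10⁻⁵ = 64.76 kN (compressive).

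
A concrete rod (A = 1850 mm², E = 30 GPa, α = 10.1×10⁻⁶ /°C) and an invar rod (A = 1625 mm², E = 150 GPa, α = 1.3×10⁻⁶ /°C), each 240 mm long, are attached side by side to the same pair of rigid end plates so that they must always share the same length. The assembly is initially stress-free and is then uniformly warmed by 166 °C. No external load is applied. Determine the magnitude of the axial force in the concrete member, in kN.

The concrete has the larger α, so on heating it would change length more than the invar if both were free. The rigid plates force a common final length, so the concrete is put into compression and the invar into tension, with equal and opposite forces P (no external load).
Compatibility of the two members (thermal + elastic change equal): (α₁ − α₂)ΔT = P·[1/(A₁E₁) + 1/(A₂E₂)].
|α₁ − α₂|·ΔT = 8.8×10⁻⁶ × 166 = 0.001461.
1/(A₁E₁) + 1/(A₂E₂) = 1/(1850×30×10³) + 1/(1625×150×10³) = 2.212×10⁻⁸ N⁻¹.
P = 0.001461 / 2.212×10⁻⁸ = 66040 N = 66.04 kN.

P ≈ 66 kN (compressive in the concrete)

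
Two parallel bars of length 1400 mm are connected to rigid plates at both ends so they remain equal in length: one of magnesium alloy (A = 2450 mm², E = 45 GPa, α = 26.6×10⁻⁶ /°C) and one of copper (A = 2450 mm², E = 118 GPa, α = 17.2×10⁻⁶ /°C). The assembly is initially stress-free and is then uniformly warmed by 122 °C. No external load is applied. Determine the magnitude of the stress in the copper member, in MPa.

σ ≈ 37.4 MPa (tensile)

Both members must finish at the same length. With the larger α, the magnesium alloy tends to over-expand; the plates restrain it, putting the magnesium alloy in compression and the copper in tension. With no external load the two internal forces are equal and opposite, magnitude P.
Setting the final lengths equal and cancelling L: (α₁ − α₂)ΔT = P/(A₁E₁) + P/(A₂E₂).
|α₁ − α₂|·ΔT = 9.4×10⁻⁶ × 122 = 0.001147.
1/(A₁E₁) + 1/(A₂E₂) = 1/(2450×45×10³) + 1/(2450×118×10³) = 1.253×10⁻⁸ N⁻¹.
So P = 0.001147 / 1.253×10⁻⁸ = 91.53 kN.
σ_{copper} = P/A₂ = 91530/2450 = 37.36 MPa, tensile.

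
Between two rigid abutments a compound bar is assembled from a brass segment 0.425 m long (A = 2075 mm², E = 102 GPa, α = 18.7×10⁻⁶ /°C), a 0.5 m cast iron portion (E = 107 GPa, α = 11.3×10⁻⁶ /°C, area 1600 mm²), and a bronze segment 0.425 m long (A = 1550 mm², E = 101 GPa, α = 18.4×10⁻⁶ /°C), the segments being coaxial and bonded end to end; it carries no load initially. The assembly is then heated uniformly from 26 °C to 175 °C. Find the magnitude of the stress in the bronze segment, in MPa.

With the walls removed the bar would change length by δ_free = Σ αᵢΔT Lᵢ = 18.7×10⁻⁶×149×425 + 11.3×10⁻⁶×149×500 + 18.4×10⁻⁶×149×425 = 3.191 mm.
The rigid supports impose zero overall length change; the single axial force P common to all segments must satisfy P Σ Lᵢ/(AᵢEᵢ) = δ_free.
The series flexibility is Σ Lᵢ/(AᵢEᵢ) = 425/(2075×102×10³) + 500/(1600×107×10³) + 425/(1550×101×10³) = 7.643×10⁻⁶ mm/N.
So P = 3.191 / 7.643×10⁻⁶ = 417.5 kN, compressive.
σ_{bronze} = P / A = 417500 / 1550 = 269.4 MPa.

σ ≈ 269 MPa (compressive)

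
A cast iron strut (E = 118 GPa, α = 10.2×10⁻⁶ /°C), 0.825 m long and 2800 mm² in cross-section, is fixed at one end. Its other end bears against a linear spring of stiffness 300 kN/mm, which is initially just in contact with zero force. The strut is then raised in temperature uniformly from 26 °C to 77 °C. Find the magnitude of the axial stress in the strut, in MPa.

σ ≈ 26.3 MPa (compressive)

If the spring were absent the strut would lengthen by αΔT L = 10.2×10⁻⁶ × 51 × 825 = 0.4292 mm.
Let P be the compressive force at the spring. The strut shortens elastically by PL/(AE) and the spring compresses by P/k; together these equal δ_free.
P [ L/(AE) + 1/k ] = δ_free → P [ 825/(2800×118×10³) + 1/(300×10³) ] = 0.4292.
P = 0.4292 / 5.83×10⁻⁶ = 73610 N.
σ = P/A = 73610/2800 = 26.29 MPa.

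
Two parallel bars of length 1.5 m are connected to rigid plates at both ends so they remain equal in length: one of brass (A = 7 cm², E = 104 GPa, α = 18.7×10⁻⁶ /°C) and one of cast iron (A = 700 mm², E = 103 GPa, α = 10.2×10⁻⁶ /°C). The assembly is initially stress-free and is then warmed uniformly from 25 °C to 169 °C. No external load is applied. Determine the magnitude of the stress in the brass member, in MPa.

The brass has the larger α, so on heating it would change length more than the cast iron if both were free. The rigid plates force a common final length, so the brass is put into compression and the cast iron into tension, with equal and opposite forces P (no external load).
Compatibility of the two members (thermal + elastic change equal): (α₁ − α₂)ΔT = P·[1/(A₁E₁) + 1/(A₂E₂)].
|α₁ − α₂|·ΔT = 8.5×10⁻⁶ × 144 = 0.001224.
1/(A₁E₁) + 1/(A₂E₂) = 1/(700×104×10³) + 1/(700×103×10³) = 2.761×10⁻⁸ N⁻¹.
P = 0.001224 / 2.761×10⁻⁸ = 44340 N = 44.34 kN.
σ_{brass} = P/A₁ = 44340/700 = 63.34 MPa, compressive.

σ ≈ 63.3 MPa (compressive)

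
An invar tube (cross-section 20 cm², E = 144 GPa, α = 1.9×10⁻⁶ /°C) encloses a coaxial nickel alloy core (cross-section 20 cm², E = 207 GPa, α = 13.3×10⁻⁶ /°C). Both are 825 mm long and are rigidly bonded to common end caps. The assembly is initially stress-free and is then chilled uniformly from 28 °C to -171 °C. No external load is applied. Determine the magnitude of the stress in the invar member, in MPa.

σ ≈ 193 MPa (compressive)

Equilibrium of a rigid end plate with no external load gives equal and opposite internal forces ±P in the two members. Since α_{nickel alloy} > α_{invar}, cooling drives the nickel alloy into tension and the invar into compression.
Equating the net (thermal + elastic) strains gives |α₁ − α₂|·ΔT = P·[1/(A₁E₁) + 1/(A₂E₂)].
|α₁ − α₂|·ΔT = 11.4×10⁻⁶ × 199 = 0.002269.
1/(A₁E₁) + 1/(A₂E₂) = 1/(2000×144×10³) + 1/(2000×207×10³) = 5.888×10⁻⁹ N⁻¹.
P = 0.002269 / 5.888×10⁻⁹ = 385300 N = 385.3 kN.
σ_{invar} = P/A₁ = 385300/2000 = 192.7 MPa, compressive.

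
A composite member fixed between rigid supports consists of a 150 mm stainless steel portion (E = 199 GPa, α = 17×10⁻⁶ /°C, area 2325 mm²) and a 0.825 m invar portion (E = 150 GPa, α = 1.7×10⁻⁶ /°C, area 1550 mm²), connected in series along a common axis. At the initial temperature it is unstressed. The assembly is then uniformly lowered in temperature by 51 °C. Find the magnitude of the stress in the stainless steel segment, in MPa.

With the walls removed the bar would change length by δ_free = Σ αᵢΔT Lᵢ = 17×10⁻⁶×51×150 + 1.7×10⁻⁶×51×825 = 0.2016 mm.
The rigid supports impose zero overall length change; the single axial force P common to all segments must satisfy P Σ Lᵢ/(AᵢEᵢ) = δ_free.
The series flexibility is Σ Lᵢ/(AᵢEᵢ) = 150/(2325×199×10³) + 825/(1550×150×10³) = 3.873×10⁻⁶ mm/N.
So P = 0.2016 / 3.873×10⁻⁶ = 52.05 kN, tensile.
σ_{stainless steel} = P / A = 52050 / 2325 = 22.39 MPa.

σ ≈ 22.4 MPa (tensile)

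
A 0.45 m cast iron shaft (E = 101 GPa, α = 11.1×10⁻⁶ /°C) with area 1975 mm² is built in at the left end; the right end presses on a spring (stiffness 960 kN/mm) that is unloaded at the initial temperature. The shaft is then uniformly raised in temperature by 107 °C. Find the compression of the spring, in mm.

δ ≈ 0.169 mm

Free thermal expansion: δ_free = αΔT L = 11.1×10⁻⁶ × 107 × 450 = 0.5345 mm.
With a force P in the spring, the elastic change of the shaft is PL/(AE) and that of the spring is P/k; compatibility requires their sum to equal δ_free.
So P = δ_free / [L/(AE) + 1/k] = 0.5345 / [ 450/(1975×101×10³) + 1/(960×10³) ].
P = 0.5345 / 3.298×10⁻⁶ = 162100 N.
Spring compression = P/k = 162100/(960×10³) = 0.1688 mm.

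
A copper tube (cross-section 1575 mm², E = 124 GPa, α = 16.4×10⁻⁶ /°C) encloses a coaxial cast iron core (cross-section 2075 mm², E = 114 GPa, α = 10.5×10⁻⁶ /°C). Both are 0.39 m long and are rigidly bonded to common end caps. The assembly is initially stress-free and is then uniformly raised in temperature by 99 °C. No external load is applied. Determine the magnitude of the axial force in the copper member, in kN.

P ≈ 62.5 kN (compressive in the copper)

Equilibrium of a rigid end plate with no external load gives equal and opposite internal forces ±P in the two members. Since α_{copper} > α_{cast iron}, heating drives the copper into compression and the cast iron into tension.
Setting the final lengths equal and cancelling L: (α₁ − α₂)ΔT = P/(A₁E₁) + P/(A₂E₂).
|α₁ − α₂|·ΔT = 5.9×10⁻⁶ × 99 = 0.0005841.
1/(A₁E₁) + 1/(A₂E₂) = 1/(1575×124×10³) + 1/(2075×114×10³) = 9.348×10⁻⁹ N⁻¹.
P = 0.0005841 / 9.348×10⁻⁹ = 62490 N = 62.49 kN.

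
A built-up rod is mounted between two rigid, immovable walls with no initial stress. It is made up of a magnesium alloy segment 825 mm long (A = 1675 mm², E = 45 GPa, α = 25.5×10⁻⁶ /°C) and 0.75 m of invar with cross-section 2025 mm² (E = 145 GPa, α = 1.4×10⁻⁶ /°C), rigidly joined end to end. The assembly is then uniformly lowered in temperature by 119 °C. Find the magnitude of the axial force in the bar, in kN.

P ≈ 195 kN (tensile)

If the supports were absent, the total length change would be Σ αᵢΔT Lᵢ = 25.5×10⁻⁶×119×825 + 1.4×10⁻⁶×119×750 = 2.628 mm.
Since the ends are fixed, an axial force P builds up, equal in every segment, with P · Σ Lᵢ/(AᵢEᵢ) = δ_free.
Σ Lᵢ/(AᵢEᵢ) = 825/(1675×45×10³) + 750/(2025×145×10³) = 1.35×10⁻⁵ mm/N.
Hence P = δ_free / Σ(L/AE) = 2.628/1.35×10⁻⁵ = 194.7 kN (tensile).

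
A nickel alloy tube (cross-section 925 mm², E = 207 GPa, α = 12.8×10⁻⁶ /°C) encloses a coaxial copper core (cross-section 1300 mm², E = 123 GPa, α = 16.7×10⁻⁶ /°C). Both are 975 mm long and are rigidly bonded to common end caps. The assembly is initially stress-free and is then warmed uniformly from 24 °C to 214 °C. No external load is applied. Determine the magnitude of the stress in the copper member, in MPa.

σ ≈ 49.7 MPa (compressive)

Equilibrium of a rigid end plate with no external load gives equal and opposite internal forces ±P in the two members. Since α_{copper} > α_{nickel alloy}, heating drives the copper into compression and the nickel alloy into tension.
Equating the net (thermal + elastic) strains gives |α₁ − α₂|·ΔT = P·[1/(A₁E₁) + 1/(A₂E₂)].
|α₁ − α₂|·ΔT = 3.9×10⁻⁶ × 190 = 0.000741.
1/(A₁E₁) + 1/(A₂E₂) = 1/(925×207×10³) + 1/(1300×123×10³) = 1.148×10⁻⁸ N⁻¹.
So P = 0.000741 / 1.148×10⁻⁸ = 64.57 kN.
σ_{copper} = P/A₂ = 64570/1300 = 49.67 MPa, compressive.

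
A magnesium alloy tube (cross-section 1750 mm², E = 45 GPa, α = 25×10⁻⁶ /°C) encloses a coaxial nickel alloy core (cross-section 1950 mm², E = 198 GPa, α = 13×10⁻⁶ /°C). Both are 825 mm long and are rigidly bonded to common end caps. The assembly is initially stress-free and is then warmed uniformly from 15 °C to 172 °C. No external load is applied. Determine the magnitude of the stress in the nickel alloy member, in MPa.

σ ≈ 63.2 MPa (tensile)

The magnesium alloy has the larger α, so on heating it would change length more than the nickel alloy if both were free. The rigid plates force a common final length, so the magnesium alloy is put into compression and the nickel alloy into tension, with equal and opposite forces P (no external load).
Setting the final lengths equal and cancelling L: (α₁ − α₂)ΔT = P/(A₁E₁) + P/(A₂E₂).
|α₁ − α₂|·ΔT = 12×10⁻⁶ × 157 = 0.001884.
1/(A₁E₁) + 1/(A₂E₂) = 1/(1750×45×10³) + 1/(1950×198×10³) = 1.529×10⁻⁸ N⁻¹.
So P = 0.001884 / 1.529×10⁻⁸ = 123.2 kN.
σ_{nickel alloy} = P/A₂ = 123200/1950 = 63.2 MPa, tensile.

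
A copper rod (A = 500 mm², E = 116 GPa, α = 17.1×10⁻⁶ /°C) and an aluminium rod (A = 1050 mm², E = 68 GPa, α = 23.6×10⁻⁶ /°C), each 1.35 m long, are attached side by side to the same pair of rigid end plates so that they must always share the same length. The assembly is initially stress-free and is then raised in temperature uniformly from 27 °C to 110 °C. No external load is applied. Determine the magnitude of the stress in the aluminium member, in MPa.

σ ≈ 16.4 MPa (compressive)

The aluminium has the larger α, so on heating it would change length more than the copper if both were free. The rigid plates force a common final length, so the aluminium is put into compression and the copper into tension, with equal and opposite forces P (no external load).
Compatibility of the two members (thermal + elastic change equal): (α₁ − α₂)ΔT = P·[1/(A₁E₁) + 1/(A₂E₂)].
|α₁ − α₂|·ΔT = 6.5×10⁻⁶ × 83 = 0.0005395.
1/(A₁E₁) + 1/(A₂E₂) = 1/(500×116×10³) + 1/(1050×68×10³) = 3.125×10⁻⁸ N⁻¹.
So P = 0.0005395 / 3.125×10⁻⁸ = 17.27 kN.
σ_{aluminium} = P/A₂ = 17270/1050 = 16.44 MPa, compressive.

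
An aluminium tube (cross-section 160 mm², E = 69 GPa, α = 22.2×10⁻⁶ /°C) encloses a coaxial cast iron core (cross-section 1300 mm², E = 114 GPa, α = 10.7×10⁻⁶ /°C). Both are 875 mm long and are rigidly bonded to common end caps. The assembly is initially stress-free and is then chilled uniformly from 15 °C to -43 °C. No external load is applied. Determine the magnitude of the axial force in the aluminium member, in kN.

Both members must finish at the same length. With the larger α, the aluminium tends to over-contract; the plates restrain it, putting the aluminium in tension and the cast iron in compression. With no external load the two internal forces are equal and opposite, magnitude P.
Setting the final lengths equal and cancelling L: (α₁ − α₂)ΔT = P/(A₁E₁) + P/(A₂E₂).
|α₁ − α₂|·ΔT = 11.5×10⁻⁶ × 58 = 0.000667.
1/(A₁E₁) + 1/(A₂E₂) = 1/(160×69×10³) + 1/(1300×114×10³) = 9.733×10⁻⁸ N⁻¹.
So P = 0.000667 / 9.733×10⁻⁸ = 6.853 kN.

P ≈ 6.85 kN (tensile in the aluminium)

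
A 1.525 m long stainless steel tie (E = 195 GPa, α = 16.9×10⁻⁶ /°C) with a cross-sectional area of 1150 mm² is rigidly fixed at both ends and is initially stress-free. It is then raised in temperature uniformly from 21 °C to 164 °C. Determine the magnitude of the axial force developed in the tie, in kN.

P ≈ 542 kN (compressive)

Full restraint means ε = 0, so the stress is σ = EαΔT = 195×10³ × 16.9×10⁻⁶ × 143 = 471.3 MPa.
Then P = σA = 471.3 × 1150 mm² = 541.9 kN, compressive.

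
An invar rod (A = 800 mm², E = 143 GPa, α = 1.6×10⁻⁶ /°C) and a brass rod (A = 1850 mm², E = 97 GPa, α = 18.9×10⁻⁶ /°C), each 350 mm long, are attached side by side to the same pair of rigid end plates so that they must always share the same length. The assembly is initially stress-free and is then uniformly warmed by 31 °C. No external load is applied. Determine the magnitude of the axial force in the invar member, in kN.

Both members must finish at the same length. With the larger α, the brass tends to over-expand; the plates restrain it, putting the brass in compression and the invar in tension. With no external load the two internal forces are equal and opposite, magnitude P.
Compatibility of the two members (thermal + elastic change equal): (α₁ − α₂)ΔT = P·[1/(A₁E₁) + 1/(A₂E₂)].
|α₁ − α₂|·ΔT = 17.3×10⁻⁶ × 31 = 0.0005363.
1/(A₁E₁) + 1/(A₂E₂) = 1/(800×143×10³) + 1/(1850×97×10³) = 1.431×10⁻⁸ N⁻¹.
So P = 0.0005363 / 1.431×10⁻⁸ = 37.47 kN.

P ≈ 37.5 kN (tensile in the invar)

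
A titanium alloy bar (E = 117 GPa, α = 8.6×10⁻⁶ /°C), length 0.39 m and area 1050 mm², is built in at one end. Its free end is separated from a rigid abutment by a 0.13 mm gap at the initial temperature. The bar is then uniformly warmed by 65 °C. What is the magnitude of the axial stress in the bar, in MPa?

σ ≈ 26.4 MPa (compressive)

If the wall were absent the bar would grow by αΔT L = 8.6×10⁻⁶ × 65 × 390 = 0.218 mm.
After closing the 0.13 mm clearance, 0.218 − 0.13 = 0.08801 mm of expansion remains to be suppressed by the wall.
Compatibility: PL/(AE) = 0.08801 mm, so σ = P/A = E × (0.08801/390) = 26.4 MPa.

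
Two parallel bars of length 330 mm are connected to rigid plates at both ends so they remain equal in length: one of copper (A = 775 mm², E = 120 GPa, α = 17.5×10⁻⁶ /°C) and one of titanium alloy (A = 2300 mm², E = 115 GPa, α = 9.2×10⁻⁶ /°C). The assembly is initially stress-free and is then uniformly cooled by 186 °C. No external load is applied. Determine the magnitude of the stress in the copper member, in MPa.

σ ≈ 137 MPa (tensile)

Both members must finish at the same length. With the larger α, the copper tends to over-contract; the plates restrain it, putting the copper in tension and the titanium alloy in compression. With no external load the two internal forces are equal and opposite, magnitude P.
Equating the net (thermal + elastic) strains gives |α₁ − α₂|·ΔT = P·[1/(A₁E₁) + 1/(A₂E₂)].
|α₁ − α₂|·ΔT = 8.3×10⁻⁶ × 186 = 0.001544.
1/(A₁E₁) + 1/(A₂E₂) = 1/(775×120×10³) + 1/(2300×115×10³) = 1.453×10⁻⁸ N⁻¹.
So P = 0.001544 / 1.453×10⁻⁸ = 106.2 kN.
σ_{copper} = P/A₁ = 106200/775 = 137.1 MPa, tensile.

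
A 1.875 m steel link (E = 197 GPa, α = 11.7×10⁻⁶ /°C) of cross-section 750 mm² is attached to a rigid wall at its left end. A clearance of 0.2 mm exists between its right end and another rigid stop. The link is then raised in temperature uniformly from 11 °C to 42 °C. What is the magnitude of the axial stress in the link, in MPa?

Free thermal elongation = αΔT L = 11.7×10⁻⁶ × 31 × 1875 = 0.6801 mm.
The gap closes (δ_free > 0.2 mm) and the wall then resists a further 0.6801 − 0.2 = 0.4801 mm of expansion.
That suppressed elongation corresponds to σ = E·Δ/L = 197×10³ × 0.4801/1875 = 50.44 MPa.

σ ≈ 50.4 MPa (compressive)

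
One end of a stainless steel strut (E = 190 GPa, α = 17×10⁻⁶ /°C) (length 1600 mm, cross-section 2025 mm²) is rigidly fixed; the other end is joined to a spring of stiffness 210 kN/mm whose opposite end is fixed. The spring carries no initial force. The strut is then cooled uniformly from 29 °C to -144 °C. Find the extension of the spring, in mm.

δ ≈ 2.51 mm

Free thermal contraction: δ_free = αΔT L = 17×10⁻⁶ × 173 × 1600 = 4.706 mm.
With a force P in the spring, the elastic change of the strut is PL/(AE) and that of the spring is P/k; compatibility requires their sum to equal δ_free.
So P = δ_free / [L/(AE) + 1/k] = 4.706 / [ 1600/(2025×190×10³) + 1/(210×10³) ].
P = 4.706 / 8.92×10⁻⁶ = 527500 N.
Spring extension = P/k = 527500/(210×10³) = 2.512 mm.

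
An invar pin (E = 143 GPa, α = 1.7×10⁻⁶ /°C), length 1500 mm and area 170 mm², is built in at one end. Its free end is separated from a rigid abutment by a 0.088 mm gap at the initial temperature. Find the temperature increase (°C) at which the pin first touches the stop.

Contact occurs when the free expansion equals the gap: αΔT L = 0.088 mm.
So ΔT = g/(αL) = 0.088/(1.7×10⁻⁶ × 1500) = 34.51 °C.

ΔT ≈ 34.5 °C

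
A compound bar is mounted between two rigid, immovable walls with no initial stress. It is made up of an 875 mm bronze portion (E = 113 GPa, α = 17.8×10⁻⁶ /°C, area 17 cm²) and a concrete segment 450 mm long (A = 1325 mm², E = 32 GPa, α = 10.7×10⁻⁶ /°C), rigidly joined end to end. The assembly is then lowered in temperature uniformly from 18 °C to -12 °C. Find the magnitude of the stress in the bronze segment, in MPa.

If the supports were absent, the total length change would be Σ αᵢΔT Lᵢ = 17.8×10⁻⁶×30×875 + 10.7×10⁻⁶×30×450 = 0.6117 mm.
The rigid supports impose zero overall length change; the single axial force P common to all segments must satisfy P Σ Lᵢ/(AᵢEᵢ) = δ_free.
The series flexibility is Σ Lᵢ/(AᵢEᵢ) = 875/(1700×113×10³) + 450/(1325×32×10³) = 1.517×10⁻⁵ mm/N.
Hence P = δ_free / Σ(L/AE) = 0.6117/1.517×10⁻⁵ = 40.33 kN (tensile).
σ_{bronze} = P / A = 40330 / 1700 = 23.72 MPa.

σ ≈ 23.7 MPa (tensile)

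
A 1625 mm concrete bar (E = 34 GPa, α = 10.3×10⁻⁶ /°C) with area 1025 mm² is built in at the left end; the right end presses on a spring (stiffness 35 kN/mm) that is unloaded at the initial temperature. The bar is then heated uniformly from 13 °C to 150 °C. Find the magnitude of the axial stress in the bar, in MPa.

If the spring were absent the bar would lengthen by αΔT L = 10.3×10⁻⁶ × 137 × 1625 = 2.293 mm.
Let P be the compressive force at the spring. The bar shortens elastically by PL/(AE) and the spring compresses by P/k; together these equal δ_free.
P [ L/(AE) + 1/k ] = δ_free → P [ 1625/(1025×34×10³) + 1/(35×10³) ] = 2.293.
P = 2.293 / 7.52×10⁻⁵ = 30490 N.
σ = P/A = 30490/1025 = 29.75 MPa.

σ ≈ 29.7 MPa (compressive)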